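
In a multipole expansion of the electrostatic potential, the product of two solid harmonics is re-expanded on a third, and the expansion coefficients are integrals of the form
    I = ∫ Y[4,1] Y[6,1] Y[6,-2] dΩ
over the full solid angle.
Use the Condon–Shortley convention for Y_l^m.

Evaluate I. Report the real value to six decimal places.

0.113069

m-sum 0 ✓  L=16 even ✓  2≤6≤10 ✓
Π(2lᵢ+1) = 9×13×13 = 1521
triangle coeff Δ(4,6,6) = 1/15315300
Σ_t [0,4]: t=0:+1/829440 t=1:−1/25920 t=2:+1/9216 t=3:−1/25920 t=4:+1/829440 = 7/207360
(3j)²=28/2431 [(4 6 6; 0 0 0)], sign=+1
Σ_t [0,3]: t=0:+1/725760 t=1:−1/34560 t=2:+1/17280 t=3:−1/82944 = 53/2903040
(3j)²=2809/306306 [(4 6 6; 1 1 -2)], sign=+1
⇒ 4πI² = 5618/34969
I = (+1)√(5618/34969/(4π)) = 0.11306920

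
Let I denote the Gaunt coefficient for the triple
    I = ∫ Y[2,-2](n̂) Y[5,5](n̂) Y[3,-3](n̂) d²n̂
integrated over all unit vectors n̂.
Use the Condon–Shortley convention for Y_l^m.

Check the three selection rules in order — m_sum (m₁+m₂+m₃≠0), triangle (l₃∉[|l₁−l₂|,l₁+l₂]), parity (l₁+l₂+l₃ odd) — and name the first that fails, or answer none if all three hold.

azimuthal sum: -2 + 5 − 3 = 0  ✓
3 ≤ 3 ≤ 7 (triangle on l)  ✓
L = 2 + 5 + 3 = 10 (even)  ✓

none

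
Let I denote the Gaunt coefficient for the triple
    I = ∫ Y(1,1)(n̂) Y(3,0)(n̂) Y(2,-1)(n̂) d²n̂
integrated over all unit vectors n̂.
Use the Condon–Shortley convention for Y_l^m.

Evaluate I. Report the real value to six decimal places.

Rules hold: Σm=0, L=6 even, 2≤2≤4.
N = 3·7·5 = 105
Δ = 2!·0!·4!/7! = 1/105
Racah Σ t=1..1: t=1:−1/4 = -1/4
⇒ 3j(1 3 2; 0 0 0)² = 3/35, sgn -1
Racah Σ t=0..0: t=0:+1/12 = 1/12
⇒ 3j(1 3 2; 1 0 -1)² = 1/35, sgn -1
4πI² = N·(3j₀)²·(3jₘ)² = 9/35
I = +1·√(0.257143/4π) = 0.14304817

0.143048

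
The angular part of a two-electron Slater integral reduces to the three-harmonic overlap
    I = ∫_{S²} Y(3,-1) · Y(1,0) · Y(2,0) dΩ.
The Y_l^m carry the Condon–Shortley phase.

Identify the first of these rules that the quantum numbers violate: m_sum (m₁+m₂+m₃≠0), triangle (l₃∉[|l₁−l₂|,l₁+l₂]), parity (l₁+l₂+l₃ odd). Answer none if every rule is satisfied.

m_sum

azimuthal sum: -1 + 0 + 0 = -1  ✗
2 ≤ 2 ≤ 4 (triangle on l)
L = 3 + 1 + 2 = 6 (even)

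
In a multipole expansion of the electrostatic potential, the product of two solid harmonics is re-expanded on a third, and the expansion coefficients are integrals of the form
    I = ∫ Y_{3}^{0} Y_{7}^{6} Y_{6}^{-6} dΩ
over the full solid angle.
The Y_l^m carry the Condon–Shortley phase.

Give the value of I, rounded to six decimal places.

-0.204043

Rules hold: Σm=0, L=16 even, 4≤6≤10.
N = 7·15·13 = 1365
Δ = 4!·2!·10!/17! = 1/2042040
Racah Σ t=1..3: t=1:−1/207360 t=2:+1/57600 t=3:−1/207360 = 1/129600
⇒ 3j(3 7 6; 0 0 0)² = 168/12155, sgn +1
Racah Σ t=3..3: t=3:−1/43545600 = -1/43545600
⇒ 3j(3 7 6; 0 6 -6)² = 33/1190, sgn -1
4πI² = N·(3j₀)²·(3jₘ)² = 756/1445
I = -1·√(0.523183/4π) = -0.20404316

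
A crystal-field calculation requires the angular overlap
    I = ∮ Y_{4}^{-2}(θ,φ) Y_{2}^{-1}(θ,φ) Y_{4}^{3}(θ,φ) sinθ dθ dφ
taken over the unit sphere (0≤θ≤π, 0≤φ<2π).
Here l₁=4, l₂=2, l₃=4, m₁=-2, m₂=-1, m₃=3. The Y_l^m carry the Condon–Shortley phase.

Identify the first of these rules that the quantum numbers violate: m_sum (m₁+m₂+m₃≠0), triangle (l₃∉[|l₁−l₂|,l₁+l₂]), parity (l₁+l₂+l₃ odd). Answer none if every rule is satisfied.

none

azimuthal sum: -2 − 1 + 3 = 0  ✓
2 ≤ 4 ≤ 6 (triangle on l)  ✓
L = 4 + 2 + 4 = 10 (even)  ✓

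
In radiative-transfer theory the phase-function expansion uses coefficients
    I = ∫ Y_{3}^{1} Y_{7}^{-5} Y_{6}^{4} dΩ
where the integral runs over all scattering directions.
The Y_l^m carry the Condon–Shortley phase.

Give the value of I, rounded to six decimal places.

m-sum 0 ✓  L=16 even ✓  4≤6≤10 ✓
Π(2lᵢ+1) = 7×15×13 = 1365
triangle coeff Δ(3,7,6) = 1/2042040
Σ_t [1,3]: t=1:−1/207360 t=2:+1/57600 t=3:−1/207360 = 1/129600
(3j)²=168/12155 [(3 7 6; 0 0 0)], sign=+1
Σ_t [0,2]: t=0:+1/3870720 t=1:−1/2177280 t=2:+1/29030400 = -29/174182400
(3j)²=841/185640 [(3 7 6; 1 -5 4)], sign=-1
⇒ 4πI² = 17661/206635
I = (-1)√(17661/206635/(4π)) = -0.08247091

-0.082471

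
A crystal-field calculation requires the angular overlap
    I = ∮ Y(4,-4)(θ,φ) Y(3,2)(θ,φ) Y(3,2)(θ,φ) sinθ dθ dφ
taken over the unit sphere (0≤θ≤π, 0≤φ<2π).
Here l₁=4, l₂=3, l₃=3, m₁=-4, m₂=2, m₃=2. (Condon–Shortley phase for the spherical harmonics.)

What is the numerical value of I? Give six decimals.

Rules hold: Σm=0, L=10 even, 1≤3≤7.
N = 9·7·7 = 441
Δ = 4!·4!·2!/11! = 1/34650
Racah Σ t=1..3: t=1:−1/72 t=2:+1/16 t=3:−1/72 = 5/144
⇒ 3j(4 3 3; 0 0 0)² = 2/77, sgn -1
Racah Σ t=4..4: t=4:+1/576 = 1/576
⇒ 3j(4 3 3; -4 2 2)² = 5/99, sgn -1
4πI² = N·(3j₀)²·(3jₘ)² = 70/121
I = +1·√(0.578512/4π) = 0.21456131

0.214561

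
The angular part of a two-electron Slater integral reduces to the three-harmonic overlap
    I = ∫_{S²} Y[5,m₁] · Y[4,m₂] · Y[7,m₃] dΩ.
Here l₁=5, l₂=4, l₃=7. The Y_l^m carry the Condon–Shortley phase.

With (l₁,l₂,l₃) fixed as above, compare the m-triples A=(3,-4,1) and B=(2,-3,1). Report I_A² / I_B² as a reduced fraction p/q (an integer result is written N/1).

16/75

l's match ⇒ only the (l;m) 3-j factors differ between A and B.
A: triangle coeff Δ(5,4,7) = 1/6126120; Σ_t [0,0]: t=0:+1/2073600 = 1/2073600; (3j)²=392/109395 [(5 4 7; 3 -4 1)], sign=+1
B: triangle coeff Δ(5,4,7) = 1/6126120; Σ_t [0,1]: t=0:+1/172800 t=1:−1/1036800 = 1/207360; (3j)²=245/14586 [(5 4 7; 2 -3 1)], sign=+1
I_A²/I_B² = (392/109395)/(245/14586) = 16/75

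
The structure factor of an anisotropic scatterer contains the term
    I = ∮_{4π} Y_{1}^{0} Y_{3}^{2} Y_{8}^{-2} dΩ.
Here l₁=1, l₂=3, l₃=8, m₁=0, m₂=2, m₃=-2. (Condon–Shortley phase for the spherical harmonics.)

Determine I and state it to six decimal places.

0.000000

|1−3|≤8≤1+3 violated ⇒ I = 0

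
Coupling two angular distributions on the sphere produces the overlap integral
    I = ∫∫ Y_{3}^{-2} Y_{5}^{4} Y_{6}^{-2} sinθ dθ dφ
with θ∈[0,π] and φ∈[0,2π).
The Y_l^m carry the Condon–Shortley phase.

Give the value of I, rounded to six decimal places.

-0.139560

m-sum 0 ✓  L=14 even ✓  2≤6≤8 ✓
Π(2lᵢ+1) = 7×11×13 = 1001
triangle coeff Δ(3,5,6) = 1/675675
Σ_t [0,2]: t=0:+1/8640 t=1:−1/2304 t=2:+1/8640 = -7/34560
(3j)²=7/429 [(3 5 6; 0 0 0)], sign=-1
Σ_t [1,2]: t=1:−1/967680 t=2:+1/60480 = 1/64512
(3j)²=15/1001 [(3 5 6; -2 4 -2)], sign=+1
⇒ 4πI² = 35/143
I = (-1)√(35/143/(4π)) = -0.13956004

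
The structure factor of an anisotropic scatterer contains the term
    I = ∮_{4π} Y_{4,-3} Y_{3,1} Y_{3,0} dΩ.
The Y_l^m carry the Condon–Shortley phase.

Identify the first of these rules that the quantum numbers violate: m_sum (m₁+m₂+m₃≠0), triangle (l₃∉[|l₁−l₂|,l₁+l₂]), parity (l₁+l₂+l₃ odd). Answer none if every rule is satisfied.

m_sum

m₁+m₂+m₃ = -3 + 1 + 0 = -2  ✗
triangle: |4−3|=1 ≤ l₃=3 ≤ 4+3=7
parity: l₁+l₂+l₃ = 10 is even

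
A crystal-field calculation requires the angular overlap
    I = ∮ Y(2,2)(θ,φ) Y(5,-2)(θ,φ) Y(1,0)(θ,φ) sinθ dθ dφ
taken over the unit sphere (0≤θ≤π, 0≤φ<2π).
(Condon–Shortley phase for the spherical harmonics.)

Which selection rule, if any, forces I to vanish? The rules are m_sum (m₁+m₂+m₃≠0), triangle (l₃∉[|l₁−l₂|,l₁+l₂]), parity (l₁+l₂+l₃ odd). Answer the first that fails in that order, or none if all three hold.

triangle

azimuthal sum: 2 − 2 + 0 = 0  ✓
3 ≤ 1 ≤ 7 (triangle on l)  ✗
L = 2 + 5 + 1 = 8 (even)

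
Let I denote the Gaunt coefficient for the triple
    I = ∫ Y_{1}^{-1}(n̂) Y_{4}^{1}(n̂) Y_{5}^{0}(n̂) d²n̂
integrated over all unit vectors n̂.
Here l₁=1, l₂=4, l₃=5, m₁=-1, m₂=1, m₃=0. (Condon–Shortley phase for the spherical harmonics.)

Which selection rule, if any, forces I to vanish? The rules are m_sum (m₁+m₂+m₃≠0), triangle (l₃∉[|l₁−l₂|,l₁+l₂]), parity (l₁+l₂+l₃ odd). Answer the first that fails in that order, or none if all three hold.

none

azimuthal sum: -1 + 1 + 0 = 0  ✓
3 ≤ 5 ≤ 5 (triangle on l)  ✓
L = 1 + 4 + 5 = 10 (even)  ✓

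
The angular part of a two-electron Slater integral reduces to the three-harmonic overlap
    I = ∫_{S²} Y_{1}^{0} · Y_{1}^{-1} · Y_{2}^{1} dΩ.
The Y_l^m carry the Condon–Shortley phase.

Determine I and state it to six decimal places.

-0.218510

Checks pass: Σm=0; 4 even; l₃=2∈[0,2].
(2·1+1)(2·1+1)(2·2+1) = 45
Δ: 0! 2! 2! / 5! → 1/30
sum: t=0:+1/1 = 1/1
3j²(1 1 2; 0 0 0) = Δ·Π!·Σ² = 2/15  (sign +1)
sum: t=0:+1/2 = 1/2
3j²(1 1 2; 0 -1 1) = Δ·Π!·Σ² = 1/10  (sign -1)
combine: 4πI² = 45·2/15·1/10 = 3/5
take √, sign -1: I = -0.21850969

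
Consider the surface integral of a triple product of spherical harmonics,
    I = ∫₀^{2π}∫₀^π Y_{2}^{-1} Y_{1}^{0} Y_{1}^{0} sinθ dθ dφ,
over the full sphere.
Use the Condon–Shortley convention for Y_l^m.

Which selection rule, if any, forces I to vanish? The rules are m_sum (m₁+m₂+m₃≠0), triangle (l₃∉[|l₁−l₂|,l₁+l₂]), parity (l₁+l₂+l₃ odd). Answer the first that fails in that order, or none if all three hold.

azimuthal sum: -1 + 0 + 0 = -1  ✗
1 ≤ 1 ≤ 3 (triangle on l)
L = 2 + 1 + 1 = 4 (even)

m_sum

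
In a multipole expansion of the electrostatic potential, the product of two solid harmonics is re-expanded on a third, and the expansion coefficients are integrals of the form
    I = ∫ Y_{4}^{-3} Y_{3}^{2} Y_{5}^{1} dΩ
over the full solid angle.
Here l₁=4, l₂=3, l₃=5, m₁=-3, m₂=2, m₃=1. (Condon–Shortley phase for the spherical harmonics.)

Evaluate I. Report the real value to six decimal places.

0.160929

Checks pass: Σm=0; 12 even; l₃=5∈[1,7].
(2·4+1)(2·3+1)(2·5+1) = 693
Δ: 2! 6! 4! / 13! → 1/180180
sum: t=0:+1/576 t=1:−1/144 t=2:+1/576 = -1/288
3j²(4 3 5; 0 0 0) = Δ·Π!·Σ² = 20/1001  (sign +1)
sum: t=1:−1/17280 t=2:+1/1440 = 11/17280
3j²(4 3 5; -3 2 1) = Δ·Π!·Σ² = 11/468  (sign +1)
combine: 4πI² = 693·20/1001·11/468 = 55/169
take √, sign +1: I = 0.16092854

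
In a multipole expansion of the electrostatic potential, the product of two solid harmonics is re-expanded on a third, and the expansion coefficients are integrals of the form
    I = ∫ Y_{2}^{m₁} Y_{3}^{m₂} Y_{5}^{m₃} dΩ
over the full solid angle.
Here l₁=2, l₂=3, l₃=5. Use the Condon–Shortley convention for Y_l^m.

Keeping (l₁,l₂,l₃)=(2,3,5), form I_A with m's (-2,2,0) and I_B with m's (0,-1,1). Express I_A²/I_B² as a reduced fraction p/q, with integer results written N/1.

Shared (l₁,l₂,l₃)=(2,3,5): N and (l;000)² cancel in I_A²/I_B².
A: Δ = 0!·4!·6!/11! = 1/2310; Racah Σ t=0..0: t=0:+1/2880 = 1/2880; ⇒ 3j(2 3 5; -2 2 0)² = 1/462, sgn -1
B: Δ = 0!·4!·6!/11! = 1/2310; Racah Σ t=0..0: t=0:+1/192 = 1/192; ⇒ 3j(2 3 5; 0 -1 1)² = 3/77, sgn +1
I_A²/I_B² = (1/462)/(3/77) = 1/18

1/18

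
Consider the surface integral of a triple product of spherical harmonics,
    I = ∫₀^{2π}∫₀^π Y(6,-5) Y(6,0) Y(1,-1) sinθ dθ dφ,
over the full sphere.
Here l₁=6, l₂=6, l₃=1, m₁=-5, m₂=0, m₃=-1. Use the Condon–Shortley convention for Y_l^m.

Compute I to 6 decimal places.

-5 + 0 − 1 = -6 ≠ 0: azimuthal integral kills it; I = 0

0.000000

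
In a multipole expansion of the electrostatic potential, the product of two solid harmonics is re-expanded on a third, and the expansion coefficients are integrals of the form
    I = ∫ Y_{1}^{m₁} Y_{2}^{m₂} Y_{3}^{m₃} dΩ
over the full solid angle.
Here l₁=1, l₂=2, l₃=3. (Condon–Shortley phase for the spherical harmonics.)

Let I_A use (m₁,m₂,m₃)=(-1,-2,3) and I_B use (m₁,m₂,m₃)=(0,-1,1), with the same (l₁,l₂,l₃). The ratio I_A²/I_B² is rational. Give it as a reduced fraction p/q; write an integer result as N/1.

Shared (l₁,l₂,l₃)=(1,2,3): N and (l;000)² cancel in I_A²/I_B².
A: Δ = 0!·2!·4!/7! = 1/105; Racah Σ t=0..0: t=0:+1/48 = 1/48; ⇒ 3j(1 2 3; -1 -2 3)² = 1/7, sgn +1
B: Δ = 0!·2!·4!/7! = 1/105; Racah Σ t=0..0: t=0:+1/6 = 1/6; ⇒ 3j(1 2 3; 0 -1 1)² = 8/105, sgn +1
I_A²/I_B² = (1/7)/(8/105) = 15/8

15/8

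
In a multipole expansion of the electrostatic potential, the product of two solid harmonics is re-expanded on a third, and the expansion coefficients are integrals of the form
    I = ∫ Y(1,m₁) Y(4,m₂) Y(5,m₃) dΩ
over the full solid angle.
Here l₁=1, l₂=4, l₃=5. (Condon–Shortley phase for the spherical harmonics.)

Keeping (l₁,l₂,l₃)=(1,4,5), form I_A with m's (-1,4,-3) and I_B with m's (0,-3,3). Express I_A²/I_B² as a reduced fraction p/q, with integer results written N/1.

Shared (l₁,l₂,l₃)=(1,4,5): N and (l;000)² cancel in I_A²/I_B².
A: Δ = 0!·2!·8!/11! = 1/495; Racah Σ t=0..0: t=0:+1/80640 = 1/80640; ⇒ 3j(1 4 5; -1 4 -3)² = 1/495, sgn +1
B: Δ = 0!·2!·8!/11! = 1/495; Racah Σ t=0..0: t=0:+1/5040 = 1/5040; ⇒ 3j(1 4 5; 0 -3 3)² = 16/495, sgn +1
I_A²/I_B² = (1/495)/(16/495) = 1/16

1/16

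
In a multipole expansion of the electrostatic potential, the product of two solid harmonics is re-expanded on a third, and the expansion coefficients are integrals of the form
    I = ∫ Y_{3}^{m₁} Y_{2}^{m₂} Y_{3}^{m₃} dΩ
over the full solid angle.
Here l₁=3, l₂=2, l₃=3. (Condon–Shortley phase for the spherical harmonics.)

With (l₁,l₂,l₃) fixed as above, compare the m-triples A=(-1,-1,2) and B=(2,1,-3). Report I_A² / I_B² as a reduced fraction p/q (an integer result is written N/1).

Same 3,2,3: normalisation and zero-m 3j drop out of the ratio.
A: Δ: 2! 4! 2! / 9! → 1/3780; sum: t=0:+1/48 t=1:−1/12 = -1/16; 3j²(3 2 3; -1 -1 2) = Δ·Π!·Σ² = 1/28  (sign +1)
B: Δ: 2! 4! 2! / 9! → 1/3780; sum: t=1:−1/48 = -1/48; 3j²(3 2 3; 2 1 -3) = Δ·Π!·Σ² = 5/84  (sign -1)
I_A²/I_B² = (1/28)/(5/84) = 3/5

3/5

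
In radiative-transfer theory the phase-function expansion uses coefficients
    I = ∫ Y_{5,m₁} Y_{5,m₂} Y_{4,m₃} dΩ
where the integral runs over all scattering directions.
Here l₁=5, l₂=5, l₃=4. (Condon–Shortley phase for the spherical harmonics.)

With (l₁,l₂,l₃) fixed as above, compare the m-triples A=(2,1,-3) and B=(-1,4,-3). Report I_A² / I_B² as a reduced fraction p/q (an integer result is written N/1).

Same 5,5,4: normalisation and zero-m 3j drop out of the ratio.
A: Δ: 6! 4! 4! / 15! → 1/3153150; sum: t=2:+1/6912 t=3:−1/5184 = -1/20736; 3j²(5 5 4; 2 1 -3) = Δ·Π!·Σ² = 5/2574  (sign +1)
B: Δ: 6! 4! 4! / 15! → 1/3153150; sum: t=5:−1/17280 t=6:+1/103680 = -1/20736; 3j²(5 5 4; -1 4 -3) = Δ·Π!·Σ² = 10/429  (sign +1)
I_A²/I_B² = (5/2574)/(10/429) = 1/12

1/12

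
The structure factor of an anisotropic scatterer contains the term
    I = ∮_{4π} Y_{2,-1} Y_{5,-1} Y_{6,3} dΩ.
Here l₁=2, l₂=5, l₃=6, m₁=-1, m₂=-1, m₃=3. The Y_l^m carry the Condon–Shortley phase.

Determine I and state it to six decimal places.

0.000000

m-sum = -1 − 1 + 3 = 1 ≠ 0 ⇒ I = 0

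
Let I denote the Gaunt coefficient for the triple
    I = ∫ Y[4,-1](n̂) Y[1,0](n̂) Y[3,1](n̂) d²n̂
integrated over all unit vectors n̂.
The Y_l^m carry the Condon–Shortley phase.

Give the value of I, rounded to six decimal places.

-0.238414

Rules hold: Σm=0, L=8 even, 3≤3≤5.
N = 9·3·7 = 189
Δ = 2!·6!·0!/9! = 1/252
Racah Σ t=1..1: t=1:−1/36 = -1/36
⇒ 3j(4 1 3; 0 0 0)² = 4/63, sgn +1
Racah Σ t=1..1: t=1:−1/48 = -1/48
⇒ 3j(4 1 3; -1 0 1)² = 5/84, sgn -1
4πI² = N·(3j₀)²·(3jₘ)² = 5/7
I = -1·√(0.714286/4π) = -0.23841361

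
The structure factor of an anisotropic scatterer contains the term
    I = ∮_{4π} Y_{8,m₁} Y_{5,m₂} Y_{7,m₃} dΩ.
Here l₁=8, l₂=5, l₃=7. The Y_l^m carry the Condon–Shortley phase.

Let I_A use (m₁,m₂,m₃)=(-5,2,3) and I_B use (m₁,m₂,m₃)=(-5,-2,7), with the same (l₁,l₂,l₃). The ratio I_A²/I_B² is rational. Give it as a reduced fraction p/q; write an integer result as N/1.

Shared (l₁,l₂,l₃)=(8,5,7): N and (l;000)² cancel in I_A²/I_B².
A: Δ = 6!·10!·4!/21! = 1/814773960; Racah Σ t=3..6: t=3:−1/3135283200 t=4:+1/104509440 t=5:−1/38707200 t=6:+1/130636800 = -1/111974400; ⇒ 3j(8 5 7; -5 2 3)² = 28/2907, sgn -1
B: Δ = 6!·10!·4!/21! = 1/814773960; Racah Σ t=3..3: t=3:−1/3135283200 = -1/3135283200; ⇒ 3j(8 5 7; -5 -2 7)² = 143/11628, sgn -1
I_A²/I_B² = (28/2907)/(143/11628) = 112/143

112/143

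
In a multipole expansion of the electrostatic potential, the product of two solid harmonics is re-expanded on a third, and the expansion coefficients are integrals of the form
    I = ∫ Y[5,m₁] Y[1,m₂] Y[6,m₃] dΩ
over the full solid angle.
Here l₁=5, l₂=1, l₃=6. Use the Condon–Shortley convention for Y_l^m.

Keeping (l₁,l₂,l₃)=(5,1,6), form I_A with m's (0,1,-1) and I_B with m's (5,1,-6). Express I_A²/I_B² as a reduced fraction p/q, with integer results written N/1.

Same 5,1,6: normalisation and zero-m 3j drop out of the ratio.
A: Δ: 0! 10! 2! / 13! → 1/858; sum: t=0:+1/28800 = 1/28800; 3j²(5 1 6; 0 1 -1) = Δ·Π!·Σ² = 7/286  (sign -1)
B: Δ: 0! 10! 2! / 13! → 1/858; sum: t=0:+1/7257600 = 1/7257600; 3j²(5 1 6; 5 1 -6) = Δ·Π!·Σ² = 1/13  (sign +1)
I_A²/I_B² = (7/286)/(1/13) = 7/22

7/22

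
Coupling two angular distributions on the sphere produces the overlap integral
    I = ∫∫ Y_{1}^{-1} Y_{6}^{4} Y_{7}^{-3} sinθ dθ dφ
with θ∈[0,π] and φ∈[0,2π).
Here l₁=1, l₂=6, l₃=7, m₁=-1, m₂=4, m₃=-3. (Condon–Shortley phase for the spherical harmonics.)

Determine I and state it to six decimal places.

-0.085707

Checks pass: Σm=0; 14 even; l₃=7∈[5,7].
(2·1+1)(2·6+1)(2·7+1) = 585
Δ: 0! 2! 12! / 15! → 1/1365
sum: t=0:+1/518400 = 1/518400
3j²(1 6 7; 0 0 0) = Δ·Π!·Σ² = 7/195  (sign -1)
sum: t=0:+1/14515200 = 1/14515200
3j²(1 6 7; -1 4 -3) = Δ·Π!·Σ² = 2/455  (sign +1)
combine: 4πI² = 585·7/195·2/455 = 6/65
take √, sign -1: I = -0.08570655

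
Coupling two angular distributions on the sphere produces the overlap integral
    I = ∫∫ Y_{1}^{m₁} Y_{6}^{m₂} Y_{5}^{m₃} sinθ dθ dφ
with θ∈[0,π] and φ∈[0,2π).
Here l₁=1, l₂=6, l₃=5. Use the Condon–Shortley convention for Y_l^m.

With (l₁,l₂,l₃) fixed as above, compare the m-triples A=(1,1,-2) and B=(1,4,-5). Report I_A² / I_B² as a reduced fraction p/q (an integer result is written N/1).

10/1

l's match ⇒ only the (l;m) 3-j factors differ between A and B.
A: triangle coeff Δ(1,6,5) = 1/858; Σ_t [0,0]: t=0:+1/60480 = 1/60480; (3j)²=5/429 [(1 6 5; 1 1 -2)], sign=-1
B: triangle coeff Δ(1,6,5) = 1/858; Σ_t [0,0]: t=0:+1/7257600 = 1/7257600; (3j)²=1/858 [(1 6 5; 1 4 -5)], sign=+1
I_A²/I_B² = (5/429)/(1/858) = 10/1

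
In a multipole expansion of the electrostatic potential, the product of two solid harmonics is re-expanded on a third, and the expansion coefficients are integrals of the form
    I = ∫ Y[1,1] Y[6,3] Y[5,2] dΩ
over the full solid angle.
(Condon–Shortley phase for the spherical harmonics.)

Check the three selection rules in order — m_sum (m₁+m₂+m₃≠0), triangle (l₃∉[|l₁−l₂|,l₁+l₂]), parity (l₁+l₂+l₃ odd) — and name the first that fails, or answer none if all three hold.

Σmᵢ = 6  ✗
l₃∈[|l₁−l₂|,l₁+l₂]=[5,7], have l₃=5
Σlᵢ = 12 ⇒ even

m_sum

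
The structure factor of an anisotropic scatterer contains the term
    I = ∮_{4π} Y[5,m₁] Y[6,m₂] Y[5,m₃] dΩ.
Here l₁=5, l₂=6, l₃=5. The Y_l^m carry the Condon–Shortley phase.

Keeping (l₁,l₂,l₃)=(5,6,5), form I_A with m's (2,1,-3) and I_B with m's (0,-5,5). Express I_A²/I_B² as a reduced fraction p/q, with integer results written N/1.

Same 5,6,5: normalisation and zero-m 3j drop out of the ratio.
A: Δ: 6! 4! 6! / 17! → 1/28588560; sum: t=1:−1/345600 t=2:+1/34560 t=3:−1/41472 = 1/518400; 3j²(5 6 5; 2 1 -3) = Δ·Π!·Σ² = 7/36465  (sign +1)
B: Δ: 6! 4! 6! / 17! → 1/28588560; sum: t=1:−1/2073600 = -1/2073600; 3j²(5 6 5; 0 -5 5) = Δ·Π!·Σ² = 15/884  (sign -1)
I_A²/I_B² = (7/36465)/(15/884) = 28/2475

28/2475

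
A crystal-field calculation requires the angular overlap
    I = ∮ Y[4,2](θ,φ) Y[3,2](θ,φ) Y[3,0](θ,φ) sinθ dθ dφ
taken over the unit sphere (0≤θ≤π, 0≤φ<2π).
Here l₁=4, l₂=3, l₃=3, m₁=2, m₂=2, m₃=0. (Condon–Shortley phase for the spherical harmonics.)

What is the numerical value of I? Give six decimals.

m-sum = 2 + 2 + 0 = 4 ≠ 0 ⇒ I = 0

0.000000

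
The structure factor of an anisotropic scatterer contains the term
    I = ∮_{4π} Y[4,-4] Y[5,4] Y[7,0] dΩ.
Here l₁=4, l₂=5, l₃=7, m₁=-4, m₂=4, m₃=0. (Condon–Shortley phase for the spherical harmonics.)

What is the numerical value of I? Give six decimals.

m-sum 0 ✓  L=16 even ✓  1≤7≤9 ✓
Π(2lᵢ+1) = 9×11×15 = 1485
triangle coeff Δ(4,5,7) = 1/6126120
Σ_t [0,2]: t=0:+1/69120 t=1:−1/20736 t=2:+1/69120 = -1/51840
(3j)²=280/21879 [(4 5 7; 0 0 0)], sign=+1
Σ_t [2,2]: t=2:+1/7257600 = 1/7257600
(3j)²=14/12155 [(4 5 7; -4 4 0)], sign=-1
⇒ 4πI² = 11760/537251
I = (-1)√(11760/537251/(4π)) = -0.04173593

-0.041736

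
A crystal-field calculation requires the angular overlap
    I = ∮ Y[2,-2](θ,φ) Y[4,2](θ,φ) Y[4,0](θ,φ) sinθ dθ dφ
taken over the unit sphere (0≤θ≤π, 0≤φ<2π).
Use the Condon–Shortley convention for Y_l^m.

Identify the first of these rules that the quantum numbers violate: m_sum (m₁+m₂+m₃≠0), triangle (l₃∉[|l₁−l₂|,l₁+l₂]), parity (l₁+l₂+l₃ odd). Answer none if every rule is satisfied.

azimuthal sum: -2 + 2 + 0 = 0  ✓
2 ≤ 4 ≤ 6 (triangle on l)  ✓
L = 2 + 4 + 4 = 10 (even)  ✓

none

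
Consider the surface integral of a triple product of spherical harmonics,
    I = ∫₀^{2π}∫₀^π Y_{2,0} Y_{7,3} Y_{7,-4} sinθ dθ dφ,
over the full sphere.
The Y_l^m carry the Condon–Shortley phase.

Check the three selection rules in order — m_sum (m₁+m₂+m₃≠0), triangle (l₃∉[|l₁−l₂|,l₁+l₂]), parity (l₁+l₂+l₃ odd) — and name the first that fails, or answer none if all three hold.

m₁+m₂+m₃ = 0 + 3 − 4 = -1  ✗
triangle: |2−7|=5 ≤ l₃=7 ≤ 2+7=9
parity: l₁+l₂+l₃ = 16 is even

m_sum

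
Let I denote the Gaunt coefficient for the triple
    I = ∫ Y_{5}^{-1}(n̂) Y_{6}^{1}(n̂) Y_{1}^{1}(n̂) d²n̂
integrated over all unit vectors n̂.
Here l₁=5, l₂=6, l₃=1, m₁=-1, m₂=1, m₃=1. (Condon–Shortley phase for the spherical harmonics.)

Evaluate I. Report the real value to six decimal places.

0.000000

m-sum = -1 + 1 + 1 = 1 ≠ 0 ⇒ I = 0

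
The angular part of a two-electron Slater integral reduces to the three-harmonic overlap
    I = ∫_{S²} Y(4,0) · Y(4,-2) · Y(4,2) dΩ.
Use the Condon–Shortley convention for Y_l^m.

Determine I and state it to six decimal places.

m-sum 0 ✓  L=12 even ✓  0≤4≤8 ✓
Π(2lᵢ+1) = 9×9×9 = 729
triangle coeff Δ(4,4,4) = 1/450450
Σ_t [0,4]: t=0:+1/13824 t=1:−1/216 t=2:+1/64 t=3:−1/216 t=4:+1/13824 = 5/768
(3j)²=18/1001 [(4 4 4; 0 0 0)], sign=+1
Σ_t [0,2]: t=0:+1/2304 t=1:−1/216 t=2:+1/384 = -11/6912
(3j)²=11/1638 [(4 4 4; 0 -2 2)], sign=-1
⇒ 4πI² = 729/8281
I = (-1)√(729/8281/(4π)) = -0.08369845

-0.083698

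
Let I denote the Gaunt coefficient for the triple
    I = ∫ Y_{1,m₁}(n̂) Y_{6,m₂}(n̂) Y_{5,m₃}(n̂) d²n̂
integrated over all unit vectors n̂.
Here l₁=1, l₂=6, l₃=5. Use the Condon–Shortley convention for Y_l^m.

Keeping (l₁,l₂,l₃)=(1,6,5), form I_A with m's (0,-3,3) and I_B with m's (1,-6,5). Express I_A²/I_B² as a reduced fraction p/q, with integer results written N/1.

Same 1,6,5: normalisation and zero-m 3j drop out of the ratio.
A: Δ: 2! 0! 10! / 13! → 1/858; sum: t=1:−1/80640 = -1/80640; 3j²(1 6 5; 0 -3 3) = Δ·Π!·Σ² = 9/286  (sign -1)
B: Δ: 2! 0! 10! / 13! → 1/858; sum: t=0:+1/7257600 = 1/7257600; 3j²(1 6 5; 1 -6 5) = Δ·Π!·Σ² = 1/13  (sign +1)
I_A²/I_B² = (9/286)/(1/13) = 9/22

9/22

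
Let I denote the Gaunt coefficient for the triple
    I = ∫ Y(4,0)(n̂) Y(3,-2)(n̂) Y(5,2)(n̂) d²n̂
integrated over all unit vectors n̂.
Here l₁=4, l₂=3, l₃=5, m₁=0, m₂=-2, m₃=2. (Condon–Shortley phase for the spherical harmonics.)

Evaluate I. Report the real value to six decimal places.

-0.065427

Checks pass: Σm=0; 12 even; l₃=5∈[1,7].
(2·4+1)(2·3+1)(2·5+1) = 693
Δ: 2! 6! 4! / 13! → 1/180180
sum: t=0:+1/576 t=1:−1/144 t=2:+1/576 = -1/288
3j²(4 3 5; 0 0 0) = Δ·Π!·Σ² = 20/1001  (sign +1)
sum: t=0:+1/576 t=1:−1/864 = 1/1728
3j²(4 3 5; 0 -2 2) = Δ·Π!·Σ² = 5/1287  (sign -1)
combine: 4πI² = 693·20/1001·5/1287 = 100/1859
take √, sign -1: I = -0.06542675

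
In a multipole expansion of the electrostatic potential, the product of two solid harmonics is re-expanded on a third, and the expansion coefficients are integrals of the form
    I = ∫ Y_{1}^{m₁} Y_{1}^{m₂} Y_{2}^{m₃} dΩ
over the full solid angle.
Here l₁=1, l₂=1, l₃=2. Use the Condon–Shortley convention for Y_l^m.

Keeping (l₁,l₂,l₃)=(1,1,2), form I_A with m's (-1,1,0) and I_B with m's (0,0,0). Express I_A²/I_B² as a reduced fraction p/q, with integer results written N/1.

1/4

l's match ⇒ only the (l;m) 3-j factors differ between A and B.
A: triangle coeff Δ(1,1,2) = 1/30; Σ_t [0,0]: t=0:+1/4 = 1/4; (3j)²=1/30 [(1 1 2; -1 1 0)], sign=+1
B: triangle coeff Δ(1,1,2) = 1/30; Σ_t [0,0]: t=0:+1/1 = 1/1; (3j)²=2/15 [(1 1 2; 0 0 0)], sign=+1
I_A²/I_B² = (1/30)/(2/15) = 1/4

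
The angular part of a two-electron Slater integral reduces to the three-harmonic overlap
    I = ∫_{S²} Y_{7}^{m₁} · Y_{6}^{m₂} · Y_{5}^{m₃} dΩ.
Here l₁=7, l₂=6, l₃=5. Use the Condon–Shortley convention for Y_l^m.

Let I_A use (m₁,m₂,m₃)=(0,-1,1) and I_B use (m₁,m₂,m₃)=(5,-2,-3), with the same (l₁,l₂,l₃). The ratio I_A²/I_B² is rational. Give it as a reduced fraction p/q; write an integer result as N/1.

640/99

l's match ⇒ only the (l;m) 3-j factors differ between A and B.
A: triangle coeff Δ(7,6,5) = 1/174594420; Σ_t [1,5]: t=1:−1/87091200 t=2:+1/1036800 t=3:−1/138240 t=4:+1/124416 t=5:−1/829440 = 1/1814400; (3j)²=64/138567 [(7 6 5; 0 -1 1)], sign=+1
B: triangle coeff Δ(7,6,5) = 1/174594420; Σ_t [0,2]: t=0:+1/46448640 t=1:−1/3628800 t=2:+1/4147200 = -1/77414400; (3j)²=3/41990 [(7 6 5; 5 -2 -3)], sign=-1
I_A²/I_B² = (64/138567)/(3/41990) = 640/99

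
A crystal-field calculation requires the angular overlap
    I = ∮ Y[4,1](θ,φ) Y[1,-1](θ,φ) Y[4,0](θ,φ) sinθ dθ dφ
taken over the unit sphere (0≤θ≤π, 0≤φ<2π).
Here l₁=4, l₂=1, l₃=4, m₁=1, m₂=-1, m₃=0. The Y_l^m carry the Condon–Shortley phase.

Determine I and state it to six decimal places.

L=9 odd ⇒ parity kills the (l;000) factor ⇒ I = 0

0.000000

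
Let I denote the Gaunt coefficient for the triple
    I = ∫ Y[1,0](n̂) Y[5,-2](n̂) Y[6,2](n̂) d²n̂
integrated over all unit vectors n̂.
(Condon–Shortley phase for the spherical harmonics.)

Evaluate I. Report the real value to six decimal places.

Rules hold: Σm=0, L=12 even, 4≤6≤6.
N = 3·11·13 = 429
Δ = 0!·2!·10!/13! = 1/858
Racah Σ t=0..0: t=0:+1/14400 = 1/14400
⇒ 3j(1 5 6; 0 0 0)² = 6/143, sgn +1
Racah Σ t=0..0: t=0:+1/30240 = 1/30240
⇒ 3j(1 5 6; 0 -2 2)² = 16/429, sgn +1
4πI² = N·(3j₀)²·(3jₘ)² = 96/143
I = +1·√(0.671329/4π) = 0.23113338

0.231133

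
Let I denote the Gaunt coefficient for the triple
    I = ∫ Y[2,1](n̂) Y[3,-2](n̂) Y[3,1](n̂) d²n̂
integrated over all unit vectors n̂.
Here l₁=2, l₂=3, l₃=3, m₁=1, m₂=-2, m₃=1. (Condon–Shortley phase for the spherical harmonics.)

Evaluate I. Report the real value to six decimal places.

Rules hold: Σm=0, L=8 even, 1≤3≤5.
N = 5·7·7 = 245
Δ = 2!·2!·4!/9! = 1/3780
Racah Σ t=0..2: t=0:+1/24 t=1:−1/4 t=2:+1/24 = -1/6
⇒ 3j(2 3 3; 0 0 0)² = 4/105, sgn +1
Racah Σ t=0..1: t=0:+1/12 t=1:−1/48 = 1/16
⇒ 3j(2 3 3; 1 -2 1)² = 1/28, sgn +1
4πI² = N·(3j₀)²·(3jₘ)² = 1/3
I = +1·√(0.333333/4π) = 0.16286750

0.162868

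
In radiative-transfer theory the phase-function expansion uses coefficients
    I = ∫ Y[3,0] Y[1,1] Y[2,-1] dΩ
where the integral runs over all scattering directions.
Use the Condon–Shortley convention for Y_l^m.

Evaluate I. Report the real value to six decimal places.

0.143048

Checks pass: Σm=0; 6 even; l₃=2∈[2,4].
(2·3+1)(2·1+1)(2·2+1) = 105
Δ: 2! 4! 0! / 7! → 1/105
sum: t=1:−1/4 = -1/4
3j²(3 1 2; 0 0 0) = Δ·Π!·Σ² = 3/35  (sign -1)
sum: t=2:+1/12 = 1/12
3j²(3 1 2; 0 1 -1) = Δ·Π!·Σ² = 1/35  (sign -1)
combine: 4πI² = 105·3/35·1/35 = 9/35
take √, sign +1: I = 0.14304817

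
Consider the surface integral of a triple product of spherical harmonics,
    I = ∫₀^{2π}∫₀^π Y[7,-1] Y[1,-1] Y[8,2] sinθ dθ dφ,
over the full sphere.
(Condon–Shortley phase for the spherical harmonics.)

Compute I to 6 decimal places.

Rules hold: Σm=0, L=16 even, 6≤8≤8.
N = 15·3·17 = 765
Δ = 0!·14!·2!/17! = 1/2040
Racah Σ t=0..0: t=0:+1/25401600 = 1/25401600
⇒ 3j(7 1 8; 0 0 0)² = 8/255, sgn +1
Racah Σ t=0..0: t=0:+1/58060800 = 1/58060800
⇒ 3j(7 1 8; -1 -1 2)² = 3/136, sgn +1
4πI² = N·(3j₀)²·(3jₘ)² = 9/17
I = +1·√(0.529412/4π) = 0.20525411

0.205254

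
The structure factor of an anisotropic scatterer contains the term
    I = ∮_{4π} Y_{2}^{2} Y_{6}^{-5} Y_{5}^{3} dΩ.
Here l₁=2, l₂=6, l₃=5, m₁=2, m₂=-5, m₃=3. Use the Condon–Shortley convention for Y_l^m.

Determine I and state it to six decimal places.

0.000000

l₁+l₂+l₃=13 is odd: 3j(l;000)=0 ⇒ I=0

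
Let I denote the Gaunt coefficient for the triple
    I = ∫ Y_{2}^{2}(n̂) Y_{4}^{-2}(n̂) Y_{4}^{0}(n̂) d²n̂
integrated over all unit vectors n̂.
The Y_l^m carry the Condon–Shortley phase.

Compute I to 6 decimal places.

Checks pass: Σm=0; 10 even; l₃=4∈[2,6].
(2·2+1)(2·4+1)(2·4+1) = 405
Δ: 2! 2! 6! / 11! → 1/13860
sum: t=0:+1/192 t=1:−1/36 t=2:+1/192 = -5/288
3j²(2 4 4; 0 0 0) = Δ·Π!·Σ² = 20/693  (sign -1)
sum: t=0:+1/192 = 1/192
3j²(2 4 4; 2 -2 0) = Δ·Π!·Σ² = 3/77  (sign +1)
combine: 4πI² = 405·20/693·3/77 = 2700/5929
take √, sign -1: I = -0.19036462

-0.190365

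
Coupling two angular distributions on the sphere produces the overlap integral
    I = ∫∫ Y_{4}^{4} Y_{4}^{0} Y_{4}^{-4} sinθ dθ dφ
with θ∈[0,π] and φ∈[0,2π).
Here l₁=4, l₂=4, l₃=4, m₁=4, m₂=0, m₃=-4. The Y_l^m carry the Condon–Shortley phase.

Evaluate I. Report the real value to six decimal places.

Rules hold: Σm=0, L=12 even, 0≤4≤8.
N = 9·9·9 = 729
Δ = 4!·4!·4!/13! = 1/450450
Racah Σ t=0..4: t=0:+1/13824 t=1:−1/216 t=2:+1/64 t=3:−1/216 t=4:+1/13824 = 5/768
⇒ 3j(4 4 4; 0 0 0)² = 18/1001, sgn +1
Racah Σ t=0..0: t=0:+1/13824 = 1/13824
⇒ 3j(4 4 4; 4 0 -4)² = 14/1287, sgn +1
4πI² = N·(3j₀)²·(3jₘ)² = 2916/20449
I = +1·√(0.142599/4π) = 0.10652531

0.106525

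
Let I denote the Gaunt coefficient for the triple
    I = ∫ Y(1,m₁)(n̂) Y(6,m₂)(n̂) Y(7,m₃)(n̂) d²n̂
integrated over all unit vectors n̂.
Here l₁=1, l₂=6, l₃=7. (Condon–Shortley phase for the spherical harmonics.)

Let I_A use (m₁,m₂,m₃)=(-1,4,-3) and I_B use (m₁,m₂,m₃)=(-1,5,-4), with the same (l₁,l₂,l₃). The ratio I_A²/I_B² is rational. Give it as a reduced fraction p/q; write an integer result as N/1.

Same 1,6,7: normalisation and zero-m 3j drop out of the ratio.
A: Δ: 0! 2! 12! / 15! → 1/1365; sum: t=0:+1/14515200 = 1/14515200; 3j²(1 6 7; -1 4 -3) = Δ·Π!·Σ² = 2/455  (sign +1)
B: Δ: 0! 2! 12! / 15! → 1/1365; sum: t=0:+1/79833600 = 1/79833600; 3j²(1 6 7; -1 5 -4) = Δ·Π!·Σ² = 1/455  (sign -1)
I_A²/I_B² = (2/455)/(1/455) = 2/1

2/1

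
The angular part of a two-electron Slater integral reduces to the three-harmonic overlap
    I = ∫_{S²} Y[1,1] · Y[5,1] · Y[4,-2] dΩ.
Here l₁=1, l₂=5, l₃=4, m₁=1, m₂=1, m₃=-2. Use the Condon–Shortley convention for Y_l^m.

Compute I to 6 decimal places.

m-sum 0 ✓  L=10 even ✓  4≤4≤6 ✓
Π(2lᵢ+1) = 3×11×9 = 297
triangle coeff Δ(1,5,4) = 1/495
Σ_t [1,1]: t=1:−1/576 = -1/576
(3j)²=5/99 [(1 5 4; 0 0 0)], sign=-1
Σ_t [0,0]: t=0:+1/2880 = 1/2880
(3j)²=2/165 [(1 5 4; 1 1 -2)], sign=+1
⇒ 4πI² = 2/11
I = (-1)√(2/11/(4π)) = -0.12028562

-0.120286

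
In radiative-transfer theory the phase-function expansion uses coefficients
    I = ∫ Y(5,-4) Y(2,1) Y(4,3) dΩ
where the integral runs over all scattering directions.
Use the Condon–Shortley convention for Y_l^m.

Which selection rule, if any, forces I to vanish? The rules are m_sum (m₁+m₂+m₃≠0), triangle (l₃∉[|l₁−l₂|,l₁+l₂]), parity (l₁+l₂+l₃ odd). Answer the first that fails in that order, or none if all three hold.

parity

Σmᵢ = 0  ✓
l₃∈[|l₁−l₂|,l₁+l₂]=[3,7], have l₃=4  ✓
Σlᵢ = 11 ⇒ odd  ✗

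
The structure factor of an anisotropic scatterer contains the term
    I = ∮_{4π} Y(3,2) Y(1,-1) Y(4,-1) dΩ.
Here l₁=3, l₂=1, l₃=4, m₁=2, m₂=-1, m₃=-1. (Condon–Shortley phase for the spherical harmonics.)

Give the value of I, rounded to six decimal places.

-0.106622

Rules hold: Σm=0, L=8 even, 2≤4≤4.
N = 7·3·9 = 189
Δ = 0!·6!·2!/9! = 1/252
Racah Σ t=0..0: t=0:+1/36 = 1/36
⇒ 3j(3 1 4; 0 0 0)² = 4/63, sgn +1
Racah Σ t=0..0: t=0:+1/240 = 1/240
⇒ 3j(3 1 4; 2 -1 -1)² = 1/84, sgn -1
4πI² = N·(3j₀)²·(3jₘ)² = 1/7
I = -1·√(0.142857/4π) = -0.10662181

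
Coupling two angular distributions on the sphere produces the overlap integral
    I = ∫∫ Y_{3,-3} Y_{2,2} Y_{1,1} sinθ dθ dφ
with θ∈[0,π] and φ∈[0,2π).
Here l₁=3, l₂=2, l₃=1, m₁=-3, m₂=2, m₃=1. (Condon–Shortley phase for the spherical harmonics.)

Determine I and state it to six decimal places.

m-sum 0 ✓  L=6 even ✓  1≤1≤5 ✓
Π(2lᵢ+1) = 7×5×3 = 105
triangle coeff Δ(3,2,1) = 1/105
Σ_t [2,2]: t=2:+1/4 = 1/4
(3j)²=3/35 [(3 2 1; 0 0 0)], sign=-1
Σ_t [4,4]: t=4:+1/48 = 1/48
(3j)²=1/7 [(3 2 1; -3 2 1)], sign=+1
⇒ 4πI² = 9/7
I = (-1)√(9/7/(4π)) = -0.31986543

-0.319865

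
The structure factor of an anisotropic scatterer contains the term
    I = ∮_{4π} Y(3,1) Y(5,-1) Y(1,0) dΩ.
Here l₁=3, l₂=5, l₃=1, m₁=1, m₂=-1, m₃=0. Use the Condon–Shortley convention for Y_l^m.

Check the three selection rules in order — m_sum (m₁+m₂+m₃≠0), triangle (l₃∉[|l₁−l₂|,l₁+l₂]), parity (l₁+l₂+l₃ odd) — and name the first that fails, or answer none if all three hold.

m₁+m₂+m₃ = 1 − 1 + 0 = 0  ✓
triangle: |3−5|=2 ≤ l₃=1 ≤ 3+5=8  ✗
parity: l₁+l₂+l₃ = 9 is odd

triangle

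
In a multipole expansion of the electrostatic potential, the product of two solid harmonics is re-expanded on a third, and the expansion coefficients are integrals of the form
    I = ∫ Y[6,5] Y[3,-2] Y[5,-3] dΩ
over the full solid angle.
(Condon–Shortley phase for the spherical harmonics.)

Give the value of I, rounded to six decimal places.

-0.169016

m-sum 0 ✓  L=14 even ✓  3≤5≤9 ✓
Π(2lᵢ+1) = 13×7×11 = 1001
triangle coeff Δ(6,3,5) = 1/675675
Σ_t [1,3]: t=1:−1/8640 t=2:+1/2304 t=3:−1/8640 = 7/34560
(3j)²=7/429 [(6 3 5; 0 0 0)], sign=-1
Σ_t [0,1]: t=0:+1/120960 t=1:−1/483840 = 1/161280
(3j)²=2/91 [(6 3 5; 5 -2 -3)], sign=+1
⇒ 4πI² = 14/39
I = (-1)√(14/39/(4π)) = -0.16901560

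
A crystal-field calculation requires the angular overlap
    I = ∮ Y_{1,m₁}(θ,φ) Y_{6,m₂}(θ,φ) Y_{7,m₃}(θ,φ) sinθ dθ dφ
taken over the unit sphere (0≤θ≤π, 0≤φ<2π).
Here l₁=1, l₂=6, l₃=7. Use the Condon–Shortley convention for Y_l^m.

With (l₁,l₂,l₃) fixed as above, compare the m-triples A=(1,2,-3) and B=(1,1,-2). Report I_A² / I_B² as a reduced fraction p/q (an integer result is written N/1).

5/4

l's match ⇒ only the (l;m) 3-j factors differ between A and B.
A: triangle coeff Δ(1,6,7) = 1/1365; Σ_t [0,0]: t=0:+1/1935360 = 1/1935360; (3j)²=3/91 [(1 6 7; 1 2 -3)], sign=+1
B: triangle coeff Δ(1,6,7) = 1/1365; Σ_t [0,0]: t=0:+1/1209600 = 1/1209600; (3j)²=12/455 [(1 6 7; 1 1 -2)], sign=-1
I_A²/I_B² = (3/91)/(12/455) = 5/4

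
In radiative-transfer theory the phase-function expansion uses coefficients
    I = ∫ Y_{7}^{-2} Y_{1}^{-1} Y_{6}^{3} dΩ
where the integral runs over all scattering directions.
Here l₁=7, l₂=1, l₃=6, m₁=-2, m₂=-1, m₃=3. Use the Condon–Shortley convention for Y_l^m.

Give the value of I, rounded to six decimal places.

0.110647

Checks pass: Σm=0; 14 even; l₃=6∈[6,8].
(2·7+1)(2·1+1)(2·6+1) = 585
Δ: 2! 12! 0! / 15! → 1/1365
sum: t=1:−1/518400 = -1/518400
3j²(7 1 6; 0 0 0) = Δ·Π!·Σ² = 7/195  (sign -1)
sum: t=0:+1/4354560 = 1/4354560
3j²(7 1 6; -2 -1 3) = Δ·Π!·Σ² = 2/273  (sign -1)
combine: 4πI² = 585·7/195·2/273 = 2/13
take √, sign +1: I = 0.11064668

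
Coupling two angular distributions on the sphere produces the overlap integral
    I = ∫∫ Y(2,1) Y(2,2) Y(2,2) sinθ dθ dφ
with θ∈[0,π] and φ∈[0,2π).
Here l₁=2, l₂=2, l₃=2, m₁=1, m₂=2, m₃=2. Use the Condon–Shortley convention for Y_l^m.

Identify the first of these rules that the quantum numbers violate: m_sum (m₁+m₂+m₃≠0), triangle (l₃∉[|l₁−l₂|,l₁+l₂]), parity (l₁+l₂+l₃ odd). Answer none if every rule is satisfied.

m_sum

m₁+m₂+m₃ = 1 + 2 + 2 = 5  ✗
triangle: |2−2|=0 ≤ l₃=2 ≤ 2+2=4
parity: l₁+l₂+l₃ = 6 is even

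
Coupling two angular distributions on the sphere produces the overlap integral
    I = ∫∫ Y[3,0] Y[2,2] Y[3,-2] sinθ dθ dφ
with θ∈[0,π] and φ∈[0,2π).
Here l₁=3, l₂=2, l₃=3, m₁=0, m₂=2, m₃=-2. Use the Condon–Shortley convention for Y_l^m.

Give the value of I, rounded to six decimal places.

m-sum 0 ✓  L=8 even ✓  1≤3≤5 ✓
Π(2lᵢ+1) = 7×5×7 = 245
triangle coeff Δ(3,2,3) = 1/3780
Σ_t [0,2]: t=0:+1/24 t=1:−1/4 t=2:+1/24 = -1/6
(3j)²=4/105 [(3 2 3; 0 0 0)], sign=+1
Σ_t [2,2]: t=2:+1/24 = 1/24
(3j)²=1/21 [(3 2 3; 0 2 -2)], sign=-1
⇒ 4πI² = 4/9
I = (-1)√(4/9/(4π)) = -0.18806319

-0.188063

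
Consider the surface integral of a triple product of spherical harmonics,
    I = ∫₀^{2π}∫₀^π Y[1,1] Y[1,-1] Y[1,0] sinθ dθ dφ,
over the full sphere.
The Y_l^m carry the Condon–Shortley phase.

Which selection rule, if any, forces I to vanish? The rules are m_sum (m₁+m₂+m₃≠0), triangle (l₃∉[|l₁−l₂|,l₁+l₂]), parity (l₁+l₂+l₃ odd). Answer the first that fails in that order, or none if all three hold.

parity

m₁+m₂+m₃ = 1 − 1 + 0 = 0  ✓
triangle: |1−1|=0 ≤ l₃=1 ≤ 1+1=2  ✓
parity: l₁+l₂+l₃ = 3 is odd  ✗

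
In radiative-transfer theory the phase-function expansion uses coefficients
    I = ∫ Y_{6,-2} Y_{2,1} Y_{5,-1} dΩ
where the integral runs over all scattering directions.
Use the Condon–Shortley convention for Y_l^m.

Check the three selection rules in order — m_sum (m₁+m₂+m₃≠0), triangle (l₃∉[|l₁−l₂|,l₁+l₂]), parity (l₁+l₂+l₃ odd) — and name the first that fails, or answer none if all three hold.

m_sum

Σmᵢ = -2  ✗
l₃∈[|l₁−l₂|,l₁+l₂]=[4,8], have l₃=5
Σlᵢ = 13 ⇒ odd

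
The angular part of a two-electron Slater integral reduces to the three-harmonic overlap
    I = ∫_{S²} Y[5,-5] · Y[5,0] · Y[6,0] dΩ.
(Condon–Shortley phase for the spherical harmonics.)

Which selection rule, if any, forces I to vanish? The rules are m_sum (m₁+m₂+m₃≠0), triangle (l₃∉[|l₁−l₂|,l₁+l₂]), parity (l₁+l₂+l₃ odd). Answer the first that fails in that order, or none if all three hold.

azimuthal sum: -5 + 0 + 0 = -5  ✗
0 ≤ 6 ≤ 10 (triangle on l)
L = 5 + 5 + 6 = 16 (even)

m_sum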